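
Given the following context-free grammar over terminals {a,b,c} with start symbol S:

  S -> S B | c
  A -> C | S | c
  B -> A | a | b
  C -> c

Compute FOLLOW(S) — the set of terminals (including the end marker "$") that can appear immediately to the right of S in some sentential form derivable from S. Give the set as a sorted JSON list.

FIRST iteration:
round 1:
  A via A→c: +{c}
  B via B→A: +{c}
  B via B→a: +{a}
  B via B→b: +{b}
  C via C→c: +{c}
  S via S→c: +{c}
  FIRST[S]={c}  FIRST[A]={c}  FIRST[B]={a,b,c}  FIRST[C]={c}
round 2: (stable)
  FIRST[S]={c}  FIRST[A]={c}  FIRST[B]={a,b,c}  FIRST[C]={c}

FOLLOW iteration:
initialize: $ ∈ FOLLOW(S)
round 1:
  S→S B: FOLLOW(S) ⊇ FIRST(B) = {a,b,c}; new: +{a,b,c}
  S→S B: FOLLOW(B) ⊇ FOLLOW(S) ⊇ {$,a,b,c}; new: +{$,a,b,c}
  FOLLOW(S)={$,a,b,c}  FOLLOW(A)={}  FOLLOW(B)={$,a,b,c}  FOLLOW(C)={}
round 2:
  B→A: FOLLOW(A) ⊇ FOLLOW(B) ⊇ {$,a,b,c}; new: +{$,a,b,c}
  FOLLOW(S)={$,a,b,c}  FOLLOW(A)={$,a,b,c}  FOLLOW(B)={$,a,b,c}  FOLLOW(C)={}
round 3:
  A→C: FOLLOW(C) ⊇ FOLLOW(A) ⊇ {$,a,b,c}; new: +{$,a,b,c}
  FOLLOW(S)={$,a,b,c}  FOLLOW(A)={$,a,b,c}  FOLLOW(B)={$,a,b,c}  FOLLOW(C)={$,a,b,c}
round 4: done
  FOLLOW(S)={$,a,b,c}  FOLLOW(A)={$,a,b,c}  FOLLOW(B)={$,a,b,c}  FOLLOW(C)={$,a,b,c}

FOLLOW(S) = ["$", "a", "b", "c"]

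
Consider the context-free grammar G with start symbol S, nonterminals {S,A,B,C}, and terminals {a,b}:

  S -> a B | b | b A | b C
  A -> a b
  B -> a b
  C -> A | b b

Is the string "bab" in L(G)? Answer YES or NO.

CNF form of G:
  S -> T0 B | T1 A | T1 C | b
  A -> T0 T1
  B -> T0 T1
  C -> T0 T1 | T1 T1
  T0 -> a
  T1 -> b

Fill CYK table bottom-up:
  T[0,0] 'b' = {S,T1}  orig:{S}
  T[1,1] 'a' = {T0}  orig:{}
  T[2,2] 'b' = {S,T1}  orig:{S}
  T[0,1] 'ba' = ∅
  T[1,2] 'ab' = {A,B,C}
  T[0,2] 'bab' = {S}

S ∈ T[0,2] ⇒ YES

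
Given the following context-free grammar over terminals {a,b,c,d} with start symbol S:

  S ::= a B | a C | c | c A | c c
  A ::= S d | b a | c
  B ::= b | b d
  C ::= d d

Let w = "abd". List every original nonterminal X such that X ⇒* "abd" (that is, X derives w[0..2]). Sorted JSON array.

CNF form of G:
  S -> T2 B | T2 C | T3 A | T3 T3 | c
  A -> S T0 | T1 T2 | c
  B -> T1 T0 | b
  C -> T0 T0
  T0 -> d
  T1 -> b
  T2 -> a
  T3 -> c

CYK fill, restricted to cells inside w[0..2]:
  [0..0]={T2}  "a"  orig:{}
  [1..1]={B,T1}  "b"  orig:{B}
  [2..2]={T0}  "d"  orig:{}
  [0..1]={S}  "ab"
  [1..2]={B}  "bd"
  [0..2]={A,S}  "abd"

Original NTs in T[0,2] deriving "abd": ["A", "S"]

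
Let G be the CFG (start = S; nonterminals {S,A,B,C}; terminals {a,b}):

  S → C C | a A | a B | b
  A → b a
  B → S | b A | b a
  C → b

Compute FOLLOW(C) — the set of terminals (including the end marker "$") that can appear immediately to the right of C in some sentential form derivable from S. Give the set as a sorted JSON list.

Compute FIRST by fixpoint:
round 1:
  A via A→b a: +{b}
  B via B→b A: +{b}
  C via C→b: +{b}
  S via S→C C: +{b}
  S via S→a A: +{a}
  FIRST(S)={a,b}  FIRST(A)={b}  FIRST(B)={b}  FIRST(C)={b}
round 2:
  B via B→S: +{a}
  FIRST(S)={a,b}  FIRST(A)={b}  FIRST(B)={a,b}  FIRST(C)={b}
round 3: — fixpoint
  FIRST(S)={a,b}  FIRST(A)={b}  FIRST(B)={a,b}  FIRST(C)={b}

Compute FOLLOW by fixpoint:
FOLLOW(S) := {$}
pass 1:
  S→C C: FOLLOW(C) ⊇ FIRST(C) = {b}; new: +{b}
  S→C C: FOLLOW(C) ⊇ FOLLOW(S) ⊇ {$}; new: +{$}
  S→a A: FOLLOW(A) ⊇ FOLLOW(S) ⊇ {$}; new: +{$}
  S→a B: FOLLOW(B) ⊇ FOLLOW(S) ⊇ {$}; new: +{$}
  FOLLOW[S]={$}  FOLLOW[A]={$}  FOLLOW[B]={$}  FOLLOW[C]={$,b}
pass 2: — fixpoint
  FOLLOW[S]={$}  FOLLOW[A]={$}  FOLLOW[B]={$}  FOLLOW[C]={$,b}

FOLLOW(C) = ["$", "b"]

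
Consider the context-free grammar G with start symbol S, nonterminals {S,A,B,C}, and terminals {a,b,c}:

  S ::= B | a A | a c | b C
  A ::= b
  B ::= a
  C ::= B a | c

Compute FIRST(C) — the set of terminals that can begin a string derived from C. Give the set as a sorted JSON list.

FIRST iteration:
iter 1:
  A via A→b: +{b}
  B via B→a: +{a}
  C via C→B a: +{a}
  C via C→c: +{c}
  S via S→B: +{a}
  S via S→b C: +{b}
  FIRST(S)={a,b}  FIRST(A)={b}  FIRST(B)={a}  FIRST(C)={a,c}
iter 2: (no change)
  FIRST(S)={a,b}  FIRST(A)={b}  FIRST(B)={a}  FIRST(C)={a,c}

FIRST(C) = ["a", "c"]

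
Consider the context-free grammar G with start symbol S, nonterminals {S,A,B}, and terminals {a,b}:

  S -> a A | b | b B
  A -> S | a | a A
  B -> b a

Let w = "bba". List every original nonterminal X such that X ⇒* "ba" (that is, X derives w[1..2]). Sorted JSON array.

CNF form of G:
  S -> T0 A | T1 B | b
  A -> T0 A | T1 B | a | b
  B -> T1 T0
  T0 -> a
  T1 -> b

Fill CYK table bottom-up (cells [i..j] with 1 ≤ i ≤ j ≤ 2 only):
  T[1,1] 'b' = {A,S,T1}  orig:{A,S}
  T[2,2] 'a' = {A,T0}  orig:{A}
  T[1,2] 'ba' = {B}

Original NTs in T[1,2] deriving "ba": ["B"]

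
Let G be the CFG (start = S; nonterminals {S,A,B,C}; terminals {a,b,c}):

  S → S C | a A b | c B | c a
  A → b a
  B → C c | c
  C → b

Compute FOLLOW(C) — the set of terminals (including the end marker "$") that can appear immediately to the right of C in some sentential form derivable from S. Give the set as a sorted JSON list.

FIRST sets, iterate to fixpoint:
pass 1:
  A via A→b a: +{b}
  B via B→c: +{c}
  C via C→b: +{b}
  S via S→a A b: +{a}
  S via S→c B: +{c}
  FIRST(S)={a,c}  FIRST(A)={b}  FIRST(B)={c}  FIRST(C)={b}
pass 2:
  B via B→C c: +{b}
  FIRST(S)={a,c}  FIRST(A)={b}  FIRST(B)={b,c}  FIRST(C)={b}
pass 3: (no change)
  FIRST(S)={a,c}  FIRST(A)={b}  FIRST(B)={b,c}  FIRST(C)={b}

FOLLOW iteration:
FOLLOW(S) := {$}
iter 1:
  B→C c: FOLLOW(C) ⊇ FIRST(c) = {c}; new: +{c}
  S→S C: FOLLOW(S) ⊇ FIRST(C) = {b}; new: +{b}
  S→S C: FOLLOW(C) ⊇ FOLLOW(S) ⊇ {$,b}; new: +{$,b}
  S→a A b: FOLLOW(A) ⊇ FIRST(b) = {b}; new: +{b}
  S→c B: FOLLOW(B) ⊇ FOLLOW(S) ⊇ {$,b}; new: +{$,b}
  FOLLOW(S)={$,b}  FOLLOW(A)={b}  FOLLOW(B)={$,b}  FOLLOW(C)={$,b,c}
iter 2: — fixpoint
  FOLLOW(S)={$,b}  FOLLOW(A)={b}  FOLLOW(B)={$,b}  FOLLOW(C)={$,b,c}

FOLLOW(C) = ["$", "b", "c"]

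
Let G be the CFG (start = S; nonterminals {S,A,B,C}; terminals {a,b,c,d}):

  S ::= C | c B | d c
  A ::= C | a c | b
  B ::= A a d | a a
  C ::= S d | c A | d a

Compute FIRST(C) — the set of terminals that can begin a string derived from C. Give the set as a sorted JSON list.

FIRST iteration:
pass 1:
  A via A→a c: +{a}
  A via A→b: +{b}
  B via B→A a d: +{a,b}
  C via C→c A: +{c}
  C via C→d a: +{d}
  S via S→C: +{c,d}
  FIRST(S)={c,d}  FIRST(A)={a,b}  FIRST(B)={a,b}  FIRST(C)={c,d}
pass 2:
  A via A→C: +{c,d}
  B via B→A a d: +{c,d}
  FIRST(S)={c,d}  FIRST(A)={a,b,c,d}  FIRST(B)={a,b,c,d}  FIRST(C)={c,d}
pass 3: — fixpoint
  FIRST(S)={c,d}  FIRST(A)={a,b,c,d}  FIRST(B)={a,b,c,d}  FIRST(C)={c,d}

FIRST(C) = ["c", "d"]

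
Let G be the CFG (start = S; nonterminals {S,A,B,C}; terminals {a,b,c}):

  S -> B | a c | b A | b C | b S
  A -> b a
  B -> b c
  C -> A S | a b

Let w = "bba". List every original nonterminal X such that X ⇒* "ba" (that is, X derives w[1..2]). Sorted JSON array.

CNF form of G:
  S -> T0 A | T0 C | T0 S | T0 T2 | T1 T2
  A -> T0 T1
  B -> T0 T2
  C -> A S | T1 T0
  T0 -> b
  T1 -> a
  T2 -> c

Fill CYK table bottom-up — only the sub-triangle for w[1..2]:
  T[1,1] 'b' = {T0}  orig:{}
  T[2,2] 'a' = {T1}  orig:{}
  T[1,2] 'ba' = {A}

Original NTs in T[1,2] deriving "ba": ["A"]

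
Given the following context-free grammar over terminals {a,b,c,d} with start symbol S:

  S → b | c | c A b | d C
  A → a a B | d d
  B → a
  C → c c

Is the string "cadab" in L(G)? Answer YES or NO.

CNF form of G:
  S -> T1 C | T2 X5 | b | c
  A -> T0 X4 | T1 T1
  B -> a
  C -> T2 T2
  T0 -> a
  T1 -> d
  T2 -> c
  T3 -> b
  X4 -> T0 B
  X5 -> A T3

CYK table (by increasing span):
  [0..0]={S,T2}  "c"  orig:{S}
  [1..1]={B,T0}  "a"  orig:{B}
  [2..2]={T1}  "d"  orig:{}
  [3..3]={B,T0}  "a"  orig:{B}
  [4..4]={S,T3}  "b"  orig:{S}
  [0..1]=∅  "ca"
  [1..2]=∅  "ad"
  [2..3]=∅  "da"
  [3..4]=∅  "ab"
  [0..2]=∅  "cad"
  [1..3]=∅  "ada"
  [2..4]=∅  "dab"
  [0..3]=∅  "cada"
  [1..4]=∅  "adab"
  [0..4]=∅  "cadab"

S ∉ T[0,4] ⇒ NO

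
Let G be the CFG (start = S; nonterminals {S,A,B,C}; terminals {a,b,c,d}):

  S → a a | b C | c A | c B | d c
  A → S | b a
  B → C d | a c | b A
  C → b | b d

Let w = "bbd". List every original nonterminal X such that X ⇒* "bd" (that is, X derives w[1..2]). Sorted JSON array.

Convert to CNF:
  S -> T0 T0 | T1 C | T2 A | T2 B | T3 T2
  A -> T0 T0 | T1 C | T1 T0 | T2 A | T2 B | T3 T2
  B -> C T3 | T0 T2 | T1 A
  C -> T1 T3 | b
  T0 -> a
  T1 -> b
  T2 -> c
  T3 -> d

CYK fill, restricted to cells inside w[1..2]:
  cell(1,1) b: {C,T1}  orig:{C}
  cell(2,2) d: {T3}  orig:{}
  cell(1,2) bd: {B,C}

Original NTs in T[1,2] deriving "bd": ["B", "C"]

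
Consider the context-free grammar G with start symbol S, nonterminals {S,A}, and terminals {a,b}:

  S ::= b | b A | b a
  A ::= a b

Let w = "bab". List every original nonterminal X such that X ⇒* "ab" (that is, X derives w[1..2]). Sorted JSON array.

Convert to CNF:
  S -> T1 A | T1 T0 | b
  A -> T0 T1
  T0 -> a
  T1 -> b

CYK fill — only the sub-triangle for w[1..2]:
  [1..1]={T0}  "a"  orig:{}
  [2..2]={S,T1}  "b"  orig:{S}
  [1..2]={A}  "ab"

Original NTs in T[1,2] deriving "ab": ["A"]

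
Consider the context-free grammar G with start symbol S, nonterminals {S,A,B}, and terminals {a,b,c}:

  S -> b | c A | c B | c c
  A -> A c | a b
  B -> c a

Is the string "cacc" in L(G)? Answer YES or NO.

Convert to CNF:
  S -> T0 A | T0 B | T0 T0 | b
  A -> A T0 | T1 T2
  B -> T0 T1
  T0 -> c
  T1 -> a
  T2 -> b

Fill CYK table bottom-up:
  cell(0,0) c: {T0}  orig:{}
  cell(1,1) a: {T1}  orig:{}
  cell(2,2) c: {T0}  orig:{}
  cell(3,3) c: {T0}  orig:{}
  cell(0,1) ca: {B}
  cell(1,2) ac: ∅
  cell(2,3) cc: {S}
  cell(0,2) cac: ∅
  cell(1,3) acc: ∅
  cell(0,3) cacc: ∅

S ∉ T[0,3] ⇒ NO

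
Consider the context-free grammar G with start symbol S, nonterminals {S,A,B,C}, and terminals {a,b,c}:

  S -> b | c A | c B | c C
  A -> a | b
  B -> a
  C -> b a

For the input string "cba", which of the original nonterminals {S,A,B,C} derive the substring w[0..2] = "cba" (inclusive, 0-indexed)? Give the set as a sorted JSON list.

Convert to CNF:
  S -> T2 A | T2 B | T2 C | b
  A -> a | b
  B -> a
  C -> T0 T1
  T0 -> b
  T1 -> a
  T2 -> c

CYK fill (cells [i..j] with 0 ≤ i ≤ j ≤ 2 only):
  cell(0,0) c: {T2}  orig:{}
  cell(1,1) b: {A,S,T0}  orig:{A,S}
  cell(2,2) a: {A,B,T1}  orig:{A,B}
  cell(0,1) cb: {S}
  cell(1,2) ba: {C}
  cell(0,2) cba: {S}

Original NTs in T[0,2] deriving "cba": ["S"]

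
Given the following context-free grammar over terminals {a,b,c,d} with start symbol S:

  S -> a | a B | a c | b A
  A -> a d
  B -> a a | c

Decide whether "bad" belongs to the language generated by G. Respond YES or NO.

CNF form of G:
  S -> T0 B | T0 T2 | T3 A | a
  A -> T0 T1
  B -> T0 T0 | c
  T0 -> a
  T1 -> d
  T2 -> c
  T3 -> b

Fill CYK table bottom-up:
  cell(0,0) b: {T3}  orig:{}
  cell(1,1) a: {S,T0}  orig:{S}
  cell(2,2) d: {T1}  orig:{}
  cell(0,1) ba: ∅
  cell(1,2) ad: {A}
  cell(0,2) bad: {S}

S ∈ T[0,2] ⇒ YES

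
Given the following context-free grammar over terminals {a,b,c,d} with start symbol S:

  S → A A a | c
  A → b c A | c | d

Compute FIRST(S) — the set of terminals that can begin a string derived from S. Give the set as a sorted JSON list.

FIRST iteration:
round 1:
  A via A→b c A: +{b}
  A via A→c: +{c}
  A via A→d: +{d}
  S via S→A A a: +{b,c,d}
  FIRST[S]={b,c,d}  FIRST[A]={b,c,d}
round 2: done
  FIRST[S]={b,c,d}  FIRST[A]={b,c,d}

FIRST(S) = ["b", "c", "d"]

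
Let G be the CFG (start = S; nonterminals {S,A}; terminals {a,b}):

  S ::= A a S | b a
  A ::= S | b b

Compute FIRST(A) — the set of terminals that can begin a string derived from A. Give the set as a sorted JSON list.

FIRST sets, iterate to fixpoint:
round 1:
  A via A→b b: +{b}
  S via S→A a S: +{b}
  FIRST[S]={b}  FIRST[A]={b}
round 2: done
  FIRST[S]={b}  FIRST[A]={b}

FIRST(A) = ["b"]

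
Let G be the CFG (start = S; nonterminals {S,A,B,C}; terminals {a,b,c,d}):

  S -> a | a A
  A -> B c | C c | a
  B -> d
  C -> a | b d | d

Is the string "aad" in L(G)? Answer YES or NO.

CNF form of G:
  S -> T3 A | a
  A -> B T0 | C T0 | a
  B -> d
  C -> T1 T2 | a | d
  T0 -> c
  T1 -> b
  T2 -> d
  T3 -> a

CYK fill:
  [0..0]={A,C,S,T3}  "a"  orig:{A,C,S}
  [1..1]={A,C,S,T3}  "a"  orig:{A,C,S}
  [2..2]={B,C,T2}  "d"  orig:{B,C}
  [0..1]={S}  "aa"
  [1..2]=∅  "ad"
  [0..2]=∅  "aad"

S ∉ T[0,2] ⇒ NO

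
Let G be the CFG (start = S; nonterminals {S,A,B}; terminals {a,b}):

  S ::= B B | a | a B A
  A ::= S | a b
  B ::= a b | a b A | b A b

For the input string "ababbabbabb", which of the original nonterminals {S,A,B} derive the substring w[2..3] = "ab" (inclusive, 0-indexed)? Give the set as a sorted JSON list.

Convert to CNF:
  S -> B B | T0 X5 | a
  A -> B B | T0 T1 | T0 X2 | a
  B -> T0 T1 | T0 X3 | T1 X4
  T0 -> a
  T1 -> b
  X2 -> B A
  X3 -> T1 A
  X4 -> A T1
  X5 -> B A

CYK table (by increasing span) (cells [i..j] with 2 ≤ i ≤ j ≤ 3 only):
  cell(2,2) a: {A,S,T0}  orig:{A,S}
  cell(3,3) b: {T1}  orig:{}
  cell(2,3) ab: {A,B,X4}  orig:{A,B}

Original NTs in T[2,3] deriving "ab": ["A", "B"]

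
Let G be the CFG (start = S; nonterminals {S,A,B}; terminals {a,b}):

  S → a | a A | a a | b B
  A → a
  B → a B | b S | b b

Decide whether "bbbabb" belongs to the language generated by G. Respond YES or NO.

CNF form of G:
  S -> T0 A | T0 T0 | T1 B | a
  A -> a
  B -> T0 B | T1 S | T1 T1
  T0 -> a
  T1 -> b

CYK fill:
  cell(0,0) b: {T1}  orig:{}
  cell(1,1) b: {T1}  orig:{}
  cell(2,2) b: {T1}  orig:{}
  cell(3,3) a: {A,S,T0}  orig:{A,S}
  cell(4,4) b: {T1}  orig:{}
  cell(5,5) b: {T1}  orig:{}
  cell(0,1) bb: {B}
  cell(1,2) bb: {B}
  cell(2,3) ba: {B}
  cell(3,4) ab: ∅
  cell(4,5) bb: {B}
  cell(0,2) bbb: {S}
  cell(1,3) bba: {S}
  cell(2,4) bab: ∅
  cell(3,5) abb: {B}
  cell(0,3) bbba: {B}
  cell(1,4) bbab: ∅
  cell(2,5) babb: {S}
  cell(0,4) bbbab: ∅
  cell(1,5) bbabb: {B}
  cell(0,5) bbbabb: {S}

S ∈ T[0,5] ⇒ YES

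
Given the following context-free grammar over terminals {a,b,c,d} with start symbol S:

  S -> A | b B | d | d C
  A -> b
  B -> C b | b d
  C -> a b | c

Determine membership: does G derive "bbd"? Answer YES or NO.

CNF form of G:
  S -> T0 B | T1 C | b | d
  A -> b
  B -> C T0 | T0 T1
  C -> T2 T0 | c
  T0 -> b
  T1 -> d
  T2 -> a

Fill CYK table bottom-up:
  [0..0]={A,S,T0}  "b"  orig:{A,S}
  [1..1]={A,S,T0}  "b"  orig:{A,S}
  [2..2]={S,T1}  "d"  orig:{S}
  [0..1]=∅  "bb"
  [1..2]={B}  "bd"
  [0..2]={S}  "bbd"

S ∈ T[0,2] ⇒ YES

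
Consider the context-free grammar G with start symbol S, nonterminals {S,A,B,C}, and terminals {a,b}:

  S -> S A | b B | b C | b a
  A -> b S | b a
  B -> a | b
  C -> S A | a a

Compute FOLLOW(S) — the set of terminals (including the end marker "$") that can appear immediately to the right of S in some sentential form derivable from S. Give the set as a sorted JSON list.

Compute FIRST by fixpoint:
iter 1:
  A via A→b S: +{b}
  B via B→a: +{a}
  B via B→b: +{b}
  C via C→a a: +{a}
  S via S→b B: +{b}
  FIRST[S]={b}  FIRST[A]={b}  FIRST[B]={a,b}  FIRST[C]={a}
iter 2:
  C via C→S A: +{b}
  FIRST[S]={b}  FIRST[A]={b}  FIRST[B]={a,b}  FIRST[C]={a,b}
iter 3: — fixpoint
  FIRST[S]={b}  FIRST[A]={b}  FIRST[B]={a,b}  FIRST[C]={a,b}

FOLLOW iteration:
seed FOLLOW(S) with $
pass 1:
  C→S A: FOLLOW(S) ⊇ FIRST(A) = {b}; new: +{b}
  S→S A: FOLLOW(A) ⊇ FOLLOW(S) ⊇ {$,b}; new: +{$,b}
  S→b B: FOLLOW(B) ⊇ FOLLOW(S) ⊇ {$,b}; new: +{$,b}
  S→b C: FOLLOW(C) ⊇ FOLLOW(S) ⊇ {$,b}; new: +{$,b}
  FOLLOW(S)={$,b}  FOLLOW(A)={$,b}  FOLLOW(B)={$,b}  FOLLOW(C)={$,b}
pass 2: (no change)
  FOLLOW(S)={$,b}  FOLLOW(A)={$,b}  FOLLOW(B)={$,b}  FOLLOW(C)={$,b}

FOLLOW(S) = ["$", "b"]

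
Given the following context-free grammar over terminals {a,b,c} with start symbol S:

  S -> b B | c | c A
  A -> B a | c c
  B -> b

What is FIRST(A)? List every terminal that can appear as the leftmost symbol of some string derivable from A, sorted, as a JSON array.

Compute FIRST by fixpoint:
iter 1:
  A via A→c c: +{c}
  B via B→b: +{b}
  S via S→b B: +{b}
  S via S→c: +{c}
  FIRST[S]={b,c}  FIRST[A]={c}  FIRST[B]={b}
iter 2:
  A via A→B a: +{b}
  FIRST[S]={b,c}  FIRST[A]={b,c}  FIRST[B]={b}
iter 3: (no change)
  FIRST[S]={b,c}  FIRST[A]={b,c}  FIRST[B]={b}

FIRST(A) = ["b", "c"]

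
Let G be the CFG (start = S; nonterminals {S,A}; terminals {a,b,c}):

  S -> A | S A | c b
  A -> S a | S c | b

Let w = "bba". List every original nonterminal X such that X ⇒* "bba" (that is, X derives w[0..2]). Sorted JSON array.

Convert to CNF:
  S -> S A | S T0 | S T1 | T1 T2 | b
  A -> S T0 | S T1 | b
  T0 -> a
  T1 -> c
  T2 -> b

CYK table (by increasing span), restricted to cells inside w[0..2]:
  [0..0]={A,S,T2}  "b"  orig:{A,S}
  [1..1]={A,S,T2}  "b"  orig:{A,S}
  [2..2]={T0}  "a"  orig:{}
  [0..1]={S}  "bb"
  [1..2]={A,S}  "ba"
  [0..2]={A,S}  "bba"

Original NTs in T[0,2] deriving "bba": ["A", "S"]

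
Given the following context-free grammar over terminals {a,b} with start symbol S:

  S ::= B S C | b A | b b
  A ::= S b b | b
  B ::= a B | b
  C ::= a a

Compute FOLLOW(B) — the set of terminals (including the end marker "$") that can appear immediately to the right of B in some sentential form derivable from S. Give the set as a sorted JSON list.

Compute FIRST by fixpoint:
[1]
  A via A→b: +{b}
  B via B→a B: +{a}
  B via B→b: +{b}
  C via C→a a: +{a}
  S via S→B S C: +{a,b}
  S: {a,b}  A: {b}  B: {a,b}  C: {a}
[2]
  A via A→S b b: +{a}
  S: {a,b}  A: {a,b}  B: {a,b}  C: {a}
[3] — fixpoint
  S: {a,b}  A: {a,b}  B: {a,b}  C: {a}

Compute FOLLOW by fixpoint:
FOLLOW(S) := {$}
[1]
  A→S b b: FOLLOW(S) ⊇ FIRST(b) = {b}; new: +{b}
  S→B S C: FOLLOW(B) ⊇ FIRST(S) = {a,b}; new: +{a,b}
  S→B S C: FOLLOW(S) ⊇ FIRST(C) = {a}; new: +{a}
  S→B S C: FOLLOW(C) ⊇ FOLLOW(S) ⊇ {$,a,b}; new: +{$,a,b}
  S→b A: FOLLOW(A) ⊇ FOLLOW(S) ⊇ {$,a,b}; new: +{$,a,b}
  FOLLOW(S)={$,a,b}  FOLLOW(A)={$,a,b}  FOLLOW(B)={a,b}  FOLLOW(C)={$,a,b}
[2] done
  FOLLOW(S)={$,a,b}  FOLLOW(A)={$,a,b}  FOLLOW(B)={a,b}  FOLLOW(C)={$,a,b}

FOLLOW(B) = ["a", "b"]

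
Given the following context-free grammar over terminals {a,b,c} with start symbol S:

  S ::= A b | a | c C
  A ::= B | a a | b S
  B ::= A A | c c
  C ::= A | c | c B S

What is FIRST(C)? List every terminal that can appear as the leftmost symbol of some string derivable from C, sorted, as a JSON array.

Compute FIRST by fixpoint:
[1]
  A via A→a a: +{a}
  A via A→b S: +{b}
  B via B→A A: +{a,b}
  B via B→c c: +{c}
  C via C→A: +{a,b}
  C via C→c: +{c}
  S via S→A b: +{a,b}
  S via S→c C: +{c}
  FIRST[S]={a,b,c}  FIRST[A]={a,b}  FIRST[B]={a,b,c}  FIRST[C]={a,b,c}
[2]
  A via A→B: +{c}
  FIRST[S]={a,b,c}  FIRST[A]={a,b,c}  FIRST[B]={a,b,c}  FIRST[C]={a,b,c}
[3] (stable)
  FIRST[S]={a,b,c}  FIRST[A]={a,b,c}  FIRST[B]={a,b,c}  FIRST[C]={a,b,c}

FIRST(C) = ["a", "b", "c"]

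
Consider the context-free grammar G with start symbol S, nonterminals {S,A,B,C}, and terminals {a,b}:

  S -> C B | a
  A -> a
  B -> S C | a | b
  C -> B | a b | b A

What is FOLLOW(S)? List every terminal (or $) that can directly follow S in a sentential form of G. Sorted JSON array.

Compute FIRST by fixpoint:
pass 1:
  A via A→a: +{a}
  B via B→a: +{a}
  B via B→b: +{b}
  C via C→B: +{a,b}
  S via S→C B: +{a,b}
  S: {a,b}  A: {a}  B: {a,b}  C: {a,b}
pass 2: done
  S: {a,b}  A: {a}  B: {a,b}  C: {a,b}

FOLLOW iteration:
initialize: $ ∈ FOLLOW(S)
pass 1:
  B→S C: FOLLOW(S) ⊇ FIRST(C) = {a,b}; new: +{a,b}
  S→C B: FOLLOW(C) ⊇ FIRST(B) = {a,b}; new: +{a,b}
  S→C B: FOLLOW(B) ⊇ FOLLOW(S) ⊇ {$,a,b}; new: +{$,a,b}
  FOLLOW[S]={$,a,b}  FOLLOW[A]={}  FOLLOW[B]={$,a,b}  FOLLOW[C]={a,b}
pass 2:
  B→S C: FOLLOW(C) ⊇ FOLLOW(B) ⊇ {$,a,b}; new: +{$}
  C→b A: FOLLOW(A) ⊇ FOLLOW(C) ⊇ {$,a,b}; new: +{$,a,b}
  FOLLOW[S]={$,a,b}  FOLLOW[A]={$,a,b}  FOLLOW[B]={$,a,b}  FOLLOW[C]={$,a,b}
pass 3: done
  FOLLOW[S]={$,a,b}  FOLLOW[A]={$,a,b}  FOLLOW[B]={$,a,b}  FOLLOW[C]={$,a,b}

FOLLOW(S) = ["$", "a", "b"]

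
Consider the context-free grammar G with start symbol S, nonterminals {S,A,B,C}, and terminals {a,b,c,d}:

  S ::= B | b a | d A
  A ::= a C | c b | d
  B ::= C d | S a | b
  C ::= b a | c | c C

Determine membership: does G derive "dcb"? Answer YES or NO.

Convert to CNF:
  S -> C T3 | S T0 | T2 T0 | T3 A | b
  A -> T0 C | T1 T2 | d
  B -> C T3 | S T0 | b
  C -> T1 C | T2 T0 | c
  T0 -> a
  T1 -> c
  T2 -> b
  T3 -> d

CYK fill:
  T[0,0] 'd' = {A,T3}  orig:{A}
  T[1,1] 'c' = {C,T1}  orig:{C}
  T[2,2] 'b' = {B,S,T2}  orig:{B,S}
  T[0,1] 'dc' = ∅
  T[1,2] 'cb' = {A}
  T[0,2] 'dcb' = {S}

S ∈ T[0,2] ⇒ YES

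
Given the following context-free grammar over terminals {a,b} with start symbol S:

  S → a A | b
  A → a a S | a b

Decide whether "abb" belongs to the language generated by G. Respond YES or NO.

CNF form of G:
  S -> T0 A | b
  A -> T0 T1 | T0 X2
  T0 -> a
  T1 -> b
  X2 -> T0 S

Fill CYK table bottom-up:
  cell(0,0) a: {T0}  orig:{}
  cell(1,1) b: {S,T1}  orig:{S}
  cell(2,2) b: {S,T1}  orig:{S}
  cell(0,1) ab: {A,X2}  orig:{A}
  cell(1,2) bb: ∅
  cell(0,2) abb: ∅

S ∉ T[0,2] ⇒ NO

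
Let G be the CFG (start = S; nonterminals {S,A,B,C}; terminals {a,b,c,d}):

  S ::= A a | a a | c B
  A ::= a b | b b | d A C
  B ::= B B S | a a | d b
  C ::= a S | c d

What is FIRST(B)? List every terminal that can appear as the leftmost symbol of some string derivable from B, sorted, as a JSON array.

Compute FIRST by fixpoint:
round 1:
  A via A→a b: +{a}
  A via A→b b: +{b}
  A via A→d A C: +{d}
  B via B→a a: +{a}
  B via B→d b: +{d}
  C via C→a S: +{a}
  C via C→c d: +{c}
  S via S→A a: +{a,b,d}
  S via S→c B: +{c}
  S: {a,b,c,d}  A: {a,b,d}  B: {a,d}  C: {a,c}
round 2: done
  S: {a,b,c,d}  A: {a,b,d}  B: {a,d}  C: {a,c}

FIRST(B) = ["a", "d"]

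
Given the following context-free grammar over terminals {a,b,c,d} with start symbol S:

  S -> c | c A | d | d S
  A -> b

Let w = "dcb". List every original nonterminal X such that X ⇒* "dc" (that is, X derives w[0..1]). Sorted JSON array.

Convert to CNF:
  S -> T0 A | T1 S | c | d
  A -> b
  T0 -> c
  T1 -> d

CYK table (by increasing span) — only the sub-triangle for w[0..1]:
  cell(0,0) d: {S,T1}  orig:{S}
  cell(1,1) c: {S,T0}  orig:{S}
  cell(0,1) dc: {S}

Original NTs in T[0,1] deriving "dc": ["S"]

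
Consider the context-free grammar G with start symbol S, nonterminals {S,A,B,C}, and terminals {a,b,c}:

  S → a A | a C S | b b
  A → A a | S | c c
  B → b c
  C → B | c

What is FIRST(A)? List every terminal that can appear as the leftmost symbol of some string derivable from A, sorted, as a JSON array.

Compute FIRST by fixpoint:
pass 1:
  A via A→c c: +{c}
  B via B→b c: +{b}
  C via C→B: +{b}
  C via C→c: +{c}
  S via S→a A: +{a}
  S via S→b b: +{b}
  FIRST[S]={a,b}  FIRST[A]={c}  FIRST[B]={b}  FIRST[C]={b,c}
pass 2:
  A via A→S: +{a,b}
  FIRST[S]={a,b}  FIRST[A]={a,b,c}  FIRST[B]={b}  FIRST[C]={b,c}
pass 3: (stable)
  FIRST[S]={a,b}  FIRST[A]={a,b,c}  FIRST[B]={b}  FIRST[C]={b,c}

FIRST(A) = ["a", "b", "c"]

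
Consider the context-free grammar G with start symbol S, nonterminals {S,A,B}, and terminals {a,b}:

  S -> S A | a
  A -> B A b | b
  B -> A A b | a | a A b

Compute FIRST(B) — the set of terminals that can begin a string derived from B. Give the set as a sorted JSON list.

Compute FIRST by fixpoint:
[1]
  A via A→b: +{b}
  B via B→A A b: +{b}
  B via B→a: +{a}
  S via S→a: +{a}
  FIRST(S)={a}  FIRST(A)={b}  FIRST(B)={a,b}
[2]
  A via A→B A b: +{a}
  FIRST(S)={a}  FIRST(A)={a,b}  FIRST(B)={a,b}
[3] (no change)
  FIRST(S)={a}  FIRST(A)={a,b}  FIRST(B)={a,b}

FIRST(B) = ["a", "b"]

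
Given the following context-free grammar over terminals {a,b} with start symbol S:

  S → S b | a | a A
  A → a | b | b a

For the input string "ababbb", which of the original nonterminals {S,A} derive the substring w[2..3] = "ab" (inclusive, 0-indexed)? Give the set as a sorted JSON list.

Convert to CNF:
  S -> S T0 | T1 A | a
  A -> T0 T1 | a | b
  T0 -> b
  T1 -> a

CYK fill — only the sub-triangle for w[2..3]:
  T[2,2] 'a' = {A,S,T1}  orig:{A,S}
  T[3,3] 'b' = {A,T0}  orig:{A}
  T[2,3] 'ab' = {S}

Original NTs in T[2,3] deriving "ab": ["S"]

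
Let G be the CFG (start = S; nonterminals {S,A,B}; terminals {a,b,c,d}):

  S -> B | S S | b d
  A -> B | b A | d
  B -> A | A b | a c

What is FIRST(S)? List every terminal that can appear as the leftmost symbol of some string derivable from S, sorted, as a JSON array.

FIRST iteration:
iter 1:
  A via A→b A: +{b}
  A via A→d: +{d}
  B via B→A: +{b,d}
  B via B→a c: +{a}
  S via S→B: +{a,b,d}
  FIRST[S]={a,b,d}  FIRST[A]={b,d}  FIRST[B]={a,b,d}
iter 2:
  A via A→B: +{a}
  FIRST[S]={a,b,d}  FIRST[A]={a,b,d}  FIRST[B]={a,b,d}
iter 3: done
  FIRST[S]={a,b,d}  FIRST[A]={a,b,d}  FIRST[B]={a,b,d}

FIRST(S) = ["a", "b", "d"]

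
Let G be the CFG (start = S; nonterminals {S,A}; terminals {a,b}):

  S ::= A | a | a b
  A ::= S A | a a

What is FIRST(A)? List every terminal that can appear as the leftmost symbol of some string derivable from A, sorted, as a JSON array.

FIRST iteration:
[1]
  A via A→a a: +{a}
  S via S→A: +{a}
  S: {a}  A: {a}
[2] (stable)
  S: {a}  A: {a}

FIRST(A) = ["a"]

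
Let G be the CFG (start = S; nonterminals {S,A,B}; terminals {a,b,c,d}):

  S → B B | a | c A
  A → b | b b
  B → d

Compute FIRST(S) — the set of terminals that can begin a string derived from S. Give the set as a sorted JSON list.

Compute FIRST by fixpoint:
[1]
  A via A→b: +{b}
  B via B→d: +{d}
  S via S→B B: +{d}
  S via S→a: +{a}
  S via S→c A: +{c}
  FIRST[S]={a,c,d}  FIRST[A]={b}  FIRST[B]={d}
[2] (stable)
  FIRST[S]={a,c,d}  FIRST[A]={b}  FIRST[B]={d}

FIRST(S) = ["a", "c", "d"]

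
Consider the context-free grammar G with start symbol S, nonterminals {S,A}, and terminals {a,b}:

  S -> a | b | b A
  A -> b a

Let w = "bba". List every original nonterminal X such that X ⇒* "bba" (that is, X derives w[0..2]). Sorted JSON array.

CNF form of G:
  S -> T0 A | a | b
  A -> T0 T1
  T0 -> b
  T1 -> a

CYK table (by increasing span) — only the sub-triangle for w[0..2]:
  cell(0,0) b: {S,T0}  orig:{S}
  cell(1,1) b: {S,T0}  orig:{S}
  cell(2,2) a: {S,T1}  orig:{S}
  cell(0,1) bb: ∅
  cell(1,2) ba: {A}
  cell(0,2) bba: {S}

Original NTs in T[0,2] deriving "bba": ["S"]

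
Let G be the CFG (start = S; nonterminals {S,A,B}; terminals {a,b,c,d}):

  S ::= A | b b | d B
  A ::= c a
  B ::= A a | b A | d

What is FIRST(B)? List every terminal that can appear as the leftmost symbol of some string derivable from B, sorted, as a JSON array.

Compute FIRST by fixpoint:
round 1:
  A via A→c a: +{c}
  B via B→A a: +{c}
  B via B→b A: +{b}
  B via B→d: +{d}
  S via S→A: +{c}
  S via S→b b: +{b}
  S via S→d B: +{d}
  FIRST[S]={b,c,d}  FIRST[A]={c}  FIRST[B]={b,c,d}
round 2: — fixpoint
  FIRST[S]={b,c,d}  FIRST[A]={c}  FIRST[B]={b,c,d}

FIRST(B) = ["b", "c", "d"]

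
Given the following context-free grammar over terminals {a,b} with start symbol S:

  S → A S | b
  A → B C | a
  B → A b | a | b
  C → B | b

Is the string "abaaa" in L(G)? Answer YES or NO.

CNF form of G:
  S -> A S | b
  A -> B C | a
  B -> A T0 | a | b
  C -> A T0 | a | b
  T0 -> b

CYK table (by increasing span):
  T[0,0] 'a' = {A,B,C}
  T[1,1] 'b' = {B,C,S,T0}  orig:{B,C,S}
  T[2,2] 'a' = {A,B,C}
  T[3,3] 'a' = {A,B,C}
  T[4,4] 'a' = {A,B,C}
  T[0,1] 'ab' = {A,B,C,S}
  T[1,2] 'ba' = {A}
  T[2,3] 'aa' = {A}
  T[3,4] 'aa' = {A}
  T[0,2] 'aba' = {A}
  T[1,3] 'baa' = ∅
  T[2,4] 'aaa' = ∅
  T[0,3] 'abaa' = ∅
  T[1,4] 'baaa' = ∅
  T[0,4] 'abaaa' = ∅

S ∉ T[0,4] ⇒ NO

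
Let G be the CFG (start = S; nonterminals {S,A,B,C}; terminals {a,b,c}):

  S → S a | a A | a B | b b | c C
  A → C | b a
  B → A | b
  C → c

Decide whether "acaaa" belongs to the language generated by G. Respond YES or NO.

Convert to CNF:
  S -> S T1 | T0 T0 | T1 A | T1 B | T2 C
  A -> T0 T1 | c
  B -> T0 T1 | b | c
  C -> c
  T0 -> b
  T1 -> a
  T2 -> c

CYK table (by increasing span):
  [0..0]={T1}  "a"  orig:{}
  [1..1]={A,B,C,T2}  "c"  orig:{A,B,C}
  [2..2]={T1}  "a"  orig:{}
  [3..3]={T1}  "a"  orig:{}
  [4..4]={T1}  "a"  orig:{}
  [0..1]={S}  "ac"
  [1..2]=∅  "ca"
  [2..3]=∅  "aa"
  [3..4]=∅  "aa"
  [0..2]={S}  "aca"
  [1..3]=∅  "caa"
  [2..4]=∅  "aaa"
  [0..3]={S}  "acaa"
  [1..4]=∅  "caaa"
  [0..4]={S}  "acaaa"

S ∈ T[0,4] ⇒ YES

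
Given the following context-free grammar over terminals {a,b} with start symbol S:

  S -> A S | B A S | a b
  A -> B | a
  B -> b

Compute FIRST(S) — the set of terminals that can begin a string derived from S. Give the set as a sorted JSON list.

Compute FIRST by fixpoint:
iter 1:
  A via A→a: +{a}
  B via B→b: +{b}
  S via S→A S: +{a}
  S via S→B A S: +{b}
  S: {a,b}  A: {a}  B: {b}
iter 2:
  A via A→B: +{b}
  S: {a,b}  A: {a,b}  B: {b}
iter 3: (no change)
  S: {a,b}  A: {a,b}  B: {b}

FIRST(S) = ["a", "b"]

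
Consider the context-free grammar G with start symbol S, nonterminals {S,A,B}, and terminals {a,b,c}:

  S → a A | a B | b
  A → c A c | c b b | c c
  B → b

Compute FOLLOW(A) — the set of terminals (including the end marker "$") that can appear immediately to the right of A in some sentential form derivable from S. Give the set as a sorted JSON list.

Compute FIRST by fixpoint:
[1]
  A via A→c A c: +{c}
  B via B→b: +{b}
  S via S→a A: +{a}
  S via S→b: +{b}
  S: {a,b}  A: {c}  B: {b}
[2] (no change)
  S: {a,b}  A: {c}  B: {b}

FOLLOW iteration:
FOLLOW(S) := {$}
iter 1:
  A→c A c: FOLLOW(A) ⊇ FIRST(c) = {c}; new: +{c}
  S→a A: FOLLOW(A) ⊇ FOLLOW(S) ⊇ {$}; new: +{$}
  S→a B: FOLLOW(B) ⊇ FOLLOW(S) ⊇ {$}; new: +{$}
  S: {$}  A: {$,c}  B: {$}
iter 2: done
  S: {$}  A: {$,c}  B: {$}

FOLLOW(A) = ["$", "c"]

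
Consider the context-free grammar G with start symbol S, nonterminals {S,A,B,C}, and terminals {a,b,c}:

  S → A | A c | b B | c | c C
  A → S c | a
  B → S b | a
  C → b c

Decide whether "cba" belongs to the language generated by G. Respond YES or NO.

Convert to CNF:
  S -> A T0 | S T0 | T0 C | T1 B | a | c
  A -> S T0 | a
  B -> S T1 | a
  C -> T1 T0
  T0 -> c
  T1 -> b

CYK fill:
  cell(0,0) c: {S,T0}  orig:{S}
  cell(1,1) b: {T1}  orig:{}
  cell(2,2) a: {A,B,S}
  cell(0,1) cb: {B}
  cell(1,2) ba: {S}
  cell(0,2) cba: ∅

S ∉ T[0,2] ⇒ NO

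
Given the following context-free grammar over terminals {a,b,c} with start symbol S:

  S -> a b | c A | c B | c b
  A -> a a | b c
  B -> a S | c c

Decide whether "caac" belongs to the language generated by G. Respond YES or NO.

Convert to CNF:
  S -> T0 T1 | T2 A | T2 B | T2 T1
  A -> T0 T0 | T1 T2
  B -> T0 S | T2 T2
  T0 -> a
  T1 -> b
  T2 -> c

CYK table (by increasing span):
  [0..0]={T2}  "c"  orig:{}
  [1..1]={T0}  "a"  orig:{}
  [2..2]={T0}  "a"  orig:{}
  [3..3]={T2}  "c"  orig:{}
  [0..1]=∅  "ca"
  [1..2]={A}  "aa"
  [2..3]=∅  "ac"
  [0..2]={S}  "caa"
  [1..3]=∅  "aac"
  [0..3]=∅  "caac"

S ∉ T[0,3] ⇒ NO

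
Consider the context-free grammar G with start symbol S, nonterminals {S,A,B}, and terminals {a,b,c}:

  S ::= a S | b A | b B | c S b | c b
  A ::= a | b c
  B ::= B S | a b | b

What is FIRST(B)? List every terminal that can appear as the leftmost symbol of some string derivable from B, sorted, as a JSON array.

FIRST iteration:
iter 1:
  A via A→a: +{a}
  A via A→b c: +{b}
  B via B→a b: +{a}
  B via B→b: +{b}
  S via S→a S: +{a}
  S via S→b A: +{b}
  S via S→c S b: +{c}
  S: {a,b,c}  A: {a,b}  B: {a,b}
iter 2: — fixpoint
  S: {a,b,c}  A: {a,b}  B: {a,b}

FIRST(B) = ["a", "b"]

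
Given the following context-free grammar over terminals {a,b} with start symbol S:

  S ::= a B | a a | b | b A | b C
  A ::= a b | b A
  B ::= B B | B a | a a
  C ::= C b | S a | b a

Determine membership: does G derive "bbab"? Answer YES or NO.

Convert to CNF:
  S -> T0 B | T0 T0 | T1 A | T1 C | b
  A -> T0 T1 | T1 A
  B -> B B | B T0 | T0 T0
  C -> C T1 | S T0 | T1 T0
  T0 -> a
  T1 -> b

CYK fill:
  [0..0]={S,T1}  "b"  orig:{S}
  [1..1]={S,T1}  "b"  orig:{S}
  [2..2]={T0}  "a"  orig:{}
  [3..3]={S,T1}  "b"  orig:{S}
  [0..1]=∅  "bb"
  [1..2]={C}  "ba"
  [2..3]={A}  "ab"
  [0..2]={S}  "bba"
  [1..3]={A,C,S}  "bab"
  [0..3]={A,S}  "bbab"

S ∈ T[0,3] ⇒ YES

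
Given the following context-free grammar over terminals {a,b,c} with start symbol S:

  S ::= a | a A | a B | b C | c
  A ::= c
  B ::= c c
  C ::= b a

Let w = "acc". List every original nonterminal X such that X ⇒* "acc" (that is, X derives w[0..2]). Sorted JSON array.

CNF form of G:
  S -> T1 C | T2 A | T2 B | a | c
  A -> c
  B -> T0 T0
  C -> T1 T2
  T0 -> c
  T1 -> b
  T2 -> a

CYK table (by increasing span) — only the sub-triangle for w[0..2]:
  [0..0]={S,T2}  "a"  orig:{S}
  [1..1]={A,S,T0}  "c"  orig:{A,S}
  [2..2]={A,S,T0}  "c"  orig:{A,S}
  [0..1]={S}  "ac"
  [1..2]={B}  "cc"
  [0..2]={S}  "acc"

Original NTs in T[0,2] deriving "acc": ["S"]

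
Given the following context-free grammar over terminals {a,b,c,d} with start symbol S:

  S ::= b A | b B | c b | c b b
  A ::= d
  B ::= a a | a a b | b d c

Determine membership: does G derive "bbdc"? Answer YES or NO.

Convert to CNF:
  S -> T1 A | T1 B | T3 T1 | T3 X6
  A -> d
  B -> T0 T0 | T0 X4 | T1 X5
  T0 -> a
  T1 -> b
  T2 -> d
  T3 -> c
  X4 -> T0 T1
  X5 -> T2 T3
  X6 -> T1 T1

CYK fill:
  cell(0,0) b: {T1}  orig:{}
  cell(1,1) b: {T1}  orig:{}
  cell(2,2) d: {A,T2}  orig:{A}
  cell(3,3) c: {T3}  orig:{}
  cell(0,1) bb: {X6}  orig:{}
  cell(1,2) bd: {S}
  cell(2,3) dc: {X5}  orig:{}
  cell(0,2) bbd: ∅
  cell(1,3) bdc: {B}
  cell(0,3) bbdc: {S}

S ∈ T[0,3] ⇒ YES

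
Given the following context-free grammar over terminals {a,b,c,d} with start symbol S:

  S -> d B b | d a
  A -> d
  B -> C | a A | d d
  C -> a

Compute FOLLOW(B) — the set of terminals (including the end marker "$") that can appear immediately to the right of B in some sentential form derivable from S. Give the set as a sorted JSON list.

FIRST iteration:
iter 1:
  A via A→d: +{d}
  B via B→a A: +{a}
  B via B→d d: +{d}
  C via C→a: +{a}
  S via S→d B b: +{d}
  FIRST[S]={d}  FIRST[A]={d}  FIRST[B]={a,d}  FIRST[C]={a}
iter 2: done
  FIRST[S]={d}  FIRST[A]={d}  FIRST[B]={a,d}  FIRST[C]={a}

Compute FOLLOW by fixpoint:
initialize: $ ∈ FOLLOW(S)
pass 1:
  S→d B b: FOLLOW(B) ⊇ FIRST(b) = {b}; new: +{b}
  FOLLOW(S)={$}  FOLLOW(A)={}  FOLLOW(B)={b}  FOLLOW(C)={}
pass 2:
  B→C: FOLLOW(C) ⊇ FOLLOW(B) ⊇ {b}; new: +{b}
  B→a A: FOLLOW(A) ⊇ FOLLOW(B) ⊇ {b}; new: +{b}
  FOLLOW(S)={$}  FOLLOW(A)={b}  FOLLOW(B)={b}  FOLLOW(C)={b}
pass 3: (stable)
  FOLLOW(S)={$}  FOLLOW(A)={b}  FOLLOW(B)={b}  FOLLOW(C)={b}

FOLLOW(B) = ["b"]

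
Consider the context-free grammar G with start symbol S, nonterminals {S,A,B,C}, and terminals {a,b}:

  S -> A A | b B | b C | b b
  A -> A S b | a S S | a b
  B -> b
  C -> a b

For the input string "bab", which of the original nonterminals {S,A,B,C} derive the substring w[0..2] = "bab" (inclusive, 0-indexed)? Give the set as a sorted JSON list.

CNF form of G:
  S -> A A | T0 B | T0 C | T0 T0
  A -> A X2 | T1 T0 | T1 X3
  B -> b
  C -> T1 T0
  T0 -> b
  T1 -> a
  X2 -> S T0
  X3 -> S S

CYK fill — only the sub-triangle for w[0..2]:
  T[0,0] 'b' = {B,T0}  orig:{B}
  T[1,1] 'a' = {T1}  orig:{}
  T[2,2] 'b' = {B,T0}  orig:{B}
  T[0,1] 'ba' = ∅
  T[1,2] 'ab' = {A,C}
  T[0,2] 'bab' = {S}

Original NTs in T[0,2] deriving "bab": ["S"]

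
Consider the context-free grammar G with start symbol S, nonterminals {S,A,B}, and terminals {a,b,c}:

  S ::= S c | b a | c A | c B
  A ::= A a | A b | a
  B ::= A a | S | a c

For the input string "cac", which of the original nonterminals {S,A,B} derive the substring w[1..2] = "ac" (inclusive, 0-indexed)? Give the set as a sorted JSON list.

CNF form of G:
  S -> S T2 | T1 T0 | T2 A | T2 B
  A -> A T0 | A T1 | a
  B -> A T0 | S T2 | T0 T2 | T1 T0 | T2 A | T2 B
  T0 -> a
  T1 -> b
  T2 -> c

Fill CYK table bottom-up (cells [i..j] with 1 ≤ i ≤ j ≤ 2 only):
  [1..1]={A,T0}  "a"  orig:{A}
  [2..2]={T2}  "c"  orig:{}
  [1..2]={B}  "ac"

Original NTs in T[1,2] deriving "ac": ["B"]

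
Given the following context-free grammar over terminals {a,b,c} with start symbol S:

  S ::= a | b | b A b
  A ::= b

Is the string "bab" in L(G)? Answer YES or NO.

CNF form of G:
  S -> T0 X1 | a | b
  A -> b
  T0 -> b
  X1 -> A T0

Fill CYK table bottom-up:
  T[0,0] 'b' = {A,S,T0}  orig:{A,S}
  T[1,1] 'a' = {S}
  T[2,2] 'b' = {A,S,T0}  orig:{A,S}
  T[0,1] 'ba' = ∅
  T[1,2] 'ab' = ∅
  T[0,2] 'bab' = ∅

S ∉ T[0,2] ⇒ NO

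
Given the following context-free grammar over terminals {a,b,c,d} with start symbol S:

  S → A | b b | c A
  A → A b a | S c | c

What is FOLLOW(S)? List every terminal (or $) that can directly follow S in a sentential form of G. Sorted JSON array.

Compute FIRST by fixpoint:
[1]
  A via A→c: +{c}
  S via S→A: +{c}
  S via S→b b: +{b}
  FIRST(S)={b,c}  FIRST(A)={c}
[2]
  A via A→S c: +{b}
  FIRST(S)={b,c}  FIRST(A)={b,c}
[3] — fixpoint
  FIRST(S)={b,c}  FIRST(A)={b,c}

FOLLOW iteration:
seed FOLLOW(S) with $
pass 1:
  A→A b a: FOLLOW(A) ⊇ FIRST(b) = {b}; new: +{b}
  A→S c: FOLLOW(S) ⊇ FIRST(c) = {c}; new: +{c}
  S→A: FOLLOW(A) ⊇ FOLLOW(S) ⊇ {$,c}; new: +{$,c}
  S: {$,c}  A: {$,b,c}
pass 2: (stable)
  S: {$,c}  A: {$,b,c}

FOLLOW(S) = ["$", "c"]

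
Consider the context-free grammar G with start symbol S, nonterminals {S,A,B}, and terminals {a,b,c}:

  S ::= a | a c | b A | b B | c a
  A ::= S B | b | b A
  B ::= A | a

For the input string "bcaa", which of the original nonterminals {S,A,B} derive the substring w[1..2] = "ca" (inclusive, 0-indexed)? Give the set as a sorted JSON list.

Convert to CNF:
  S -> T0 A | T0 B | T1 T2 | T2 T1 | a
  A -> S B | T0 A | b
  B -> S B | T0 A | a | b
  T0 -> b
  T1 -> a
  T2 -> c

Fill CYK table bottom-up (cells [i..j] with 1 ≤ i ≤ j ≤ 2 only):
  cell(1,1) c: {T2}  orig:{}
  cell(2,2) a: {B,S,T1}  orig:{B,S}
  cell(1,2) ca: {S}

Original NTs in T[1,2] deriving "ca": ["S"]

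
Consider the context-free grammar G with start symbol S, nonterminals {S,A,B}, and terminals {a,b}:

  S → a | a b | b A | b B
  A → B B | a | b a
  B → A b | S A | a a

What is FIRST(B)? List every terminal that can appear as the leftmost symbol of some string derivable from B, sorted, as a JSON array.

Compute FIRST by fixpoint:
iter 1:
  A via A→a: +{a}
  A via A→b a: +{b}
  B via B→A b: +{a,b}
  S via S→a: +{a}
  S via S→b A: +{b}
  S: {a,b}  A: {a,b}  B: {a,b}
iter 2: — fixpoint
  S: {a,b}  A: {a,b}  B: {a,b}

FIRST(B) = ["a", "b"]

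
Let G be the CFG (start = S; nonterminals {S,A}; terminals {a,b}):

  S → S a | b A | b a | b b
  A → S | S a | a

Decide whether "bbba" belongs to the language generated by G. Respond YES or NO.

Convert to CNF:
  S -> S T0 | T1 A | T1 T0 | T1 T1
  A -> S T0 | T1 A | T1 T0 | T1 T1 | a
  T0 -> a
  T1 -> b

Fill CYK table bottom-up:
  cell(0,0) b: {T1}  orig:{}
  cell(1,1) b: {T1}  orig:{}
  cell(2,2) b: {T1}  orig:{}
  cell(3,3) a: {A,T0}  orig:{A}
  cell(0,1) bb: {A,S}
  cell(1,2) bb: {A,S}
  cell(2,3) ba: {A,S}
  cell(0,2) bbb: {A,S}
  cell(1,3) bba: {A,S}
  cell(0,3) bbba: {A,S}

S ∈ T[0,3] ⇒ YES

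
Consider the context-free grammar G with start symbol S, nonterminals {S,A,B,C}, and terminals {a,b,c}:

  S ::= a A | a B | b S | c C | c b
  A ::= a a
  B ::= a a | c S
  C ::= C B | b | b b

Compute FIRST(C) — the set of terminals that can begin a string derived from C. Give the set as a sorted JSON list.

FIRST sets, iterate to fixpoint:
[1]
  A via A→a a: +{a}
  B via B→a a: +{a}
  B via B→c S: +{c}
  C via C→b: +{b}
  S via S→a A: +{a}
  S via S→b S: +{b}
  S via S→c C: +{c}
  FIRST[S]={a,b,c}  FIRST[A]={a}  FIRST[B]={a,c}  FIRST[C]={b}
[2] (stable)
  FIRST[S]={a,b,c}  FIRST[A]={a}  FIRST[B]={a,c}  FIRST[C]={b}

FIRST(C) = ["b"]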